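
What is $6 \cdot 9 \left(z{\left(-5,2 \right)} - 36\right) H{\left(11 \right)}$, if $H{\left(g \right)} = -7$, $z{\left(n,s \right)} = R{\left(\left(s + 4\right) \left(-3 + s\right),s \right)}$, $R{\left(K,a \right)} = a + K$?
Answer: $15120$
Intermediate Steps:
$R{\left(K,a \right)} = K + a$
$z{\left(n,s \right)} = s + \left(-3 + s\right) \left(4 + s\right)$ ($z{\left(n,s \right)} = \left(s + 4\right) \left(-3 + s\right) + s = \left(4 + s\right) \left(-3 + s\right) + s = \left(-3 + s\right) \left(4 + s\right) + s = s + \left(-3 + s\right) \left(4 + s\right)$)
$6 \cdot 9 \left(z{\left(-5,2 \right)} - 36\right) H{\left(11 \right)} = 6 \cdot 9 \left(\left(-12 + 2^{2} + 2 \cdot 2\right) - 36\right) \left(-7\right) = 54 \left(\left(-12 + 4 + 4\right) - 36\right) \left(-7\right) = 54 \left(-4 - 36\right) \left(-7\right) = 54 \left(-40\right) \left(-7\right) = \left(-2160\right) \left(-7\right) = 15120$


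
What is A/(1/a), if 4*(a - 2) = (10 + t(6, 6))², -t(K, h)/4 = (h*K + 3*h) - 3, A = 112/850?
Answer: 527016/425 ≈ 1240.0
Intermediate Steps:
A = 56/425 (A = 112*(1/850) = 56/425 ≈ 0.13176)
t(K, h) = 12 - 12*h - 4*K*h (t(K, h) = -4*((h*K + 3*h) - 3) = -4*((K*h + 3*h) - 3) = -4*((3*h + K*h) - 3) = -4*(-3 + 3*h + K*h) = 12 - 12*h - 4*K*h)
a = 9411 (a = 2 + (10 + (12 - 12*6 - 4*6*6))²/4 = 2 + (10 + (12 - 72 - 144))²/4 = 2 + (10 - 204)²/4 = 2 + (¼)*(-194)² = 2 + (¼)*37636 = 2 + 9409 = 9411)
A/(1/a) = 56/(425*(1/9411)) = (56/425)*9411 = 527016/425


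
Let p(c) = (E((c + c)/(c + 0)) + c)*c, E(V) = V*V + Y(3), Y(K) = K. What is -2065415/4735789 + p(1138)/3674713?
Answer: -1419026926005/17402665403557 ≈ -0.081541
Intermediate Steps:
E(V) = 3 + V**2 (E(V) = V*V + 3 = V**2 + 3 = 3 + V**2)
p(c) = c*(7 + c) (p(c) = ((3 + ((c + c)/(c + 0))**2) + c)*c = ((3 + ((2*c)/c)**2) + c)*c = ((3 + 2**2) + c)*c = ((3 + 4) + c)*c = (7 + c)*c = c*(7 + c))
-2065415/4735789 + p(1138)/3674713 = -2065415/4735789 + (1138*(7 + 1138))/3674713 = -2065415*1/4735789 + (1138*1145)*(1/3674713) = -2065415/4735789 + 1303010*(1/3674713) = -2065415/4735789 + 1303010/3674713 = -1419026926005/17402665403557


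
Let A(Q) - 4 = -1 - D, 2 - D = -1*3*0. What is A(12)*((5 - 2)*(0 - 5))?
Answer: -15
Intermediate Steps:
D = 2 (D = 2 - (-1*3)*0 = 2 - (-3)*0 = 2 - 1*0 = 2 + 0 = 2)
A(Q) = 1 (A(Q) = 4 + (-1 - 1*2) = 4 + (-1 - 2) = 4 - 3 = 1)
A(12)*((5 - 2)*(0 - 5)) = 1*((5 - 2)*(0 - 5)) = 1*(3*(-5)) = 1*(-15) = -15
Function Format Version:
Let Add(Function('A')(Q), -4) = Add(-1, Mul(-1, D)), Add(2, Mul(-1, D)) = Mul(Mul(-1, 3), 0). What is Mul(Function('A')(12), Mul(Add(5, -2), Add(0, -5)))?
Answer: -15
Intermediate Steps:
D = 2 (D = Add(2, Mul(-1, Mul(Mul(-1, 3), 0))) = Add(2, Mul(-1, Mul(-3, 0))) = Add(2, Mul(-1, 0)) = Add(2, 0) = 2)
Function('A')(Q) = 1 (Function('A')(Q) = Add(4, Add(-1, Mul(-1, 2))) = Add(4, Add(-1, -2)) = Add(4, -3) = 1)
Mul(Function('A')(12), Mul(Add(5, -2), Add(0, -5))) = Mul(1, Mul(Add(5, -2), Add(0, -5))) = Mul(1, Mul(3, -5)) = Mul(1, -15) = -15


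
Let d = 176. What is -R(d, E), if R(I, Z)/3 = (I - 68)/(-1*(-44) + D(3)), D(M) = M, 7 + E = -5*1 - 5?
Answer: -324/47 ≈ -6.8936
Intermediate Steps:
E = -17 (E = -7 + (-5*1 - 5) = -7 + (-5 - 5) = -7 - 10 = -17)
R(I, Z) = -204/47 + 3*I/47 (R(I, Z) = 3*((I - 68)/(-1*(-44) + 3)) = 3*((-68 + I)/(44 + 3)) = 3*((-68 + I)/47) = 3*((-68 + I)*(1/47)) = 3*(-68/47 + I/47) = -204/47 + 3*I/47)
-R(d, E) = -(-204/47 + (3/47)*176) = -(-204/47 + 528/47) = -1*324/47 = -324/47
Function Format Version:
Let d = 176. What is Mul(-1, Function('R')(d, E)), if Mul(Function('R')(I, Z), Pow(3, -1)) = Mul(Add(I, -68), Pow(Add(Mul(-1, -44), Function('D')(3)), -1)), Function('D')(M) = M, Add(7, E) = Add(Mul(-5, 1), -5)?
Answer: Rational(-324, 47) ≈ -6.8936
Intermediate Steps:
E = -17 (E = Add(-7, Add(Mul(-5, 1), -5)) = Add(-7, Add(-5, -5)) = Add(-7, -10) = -17)
Function('R')(I, Z) = Add(Rational(-204, 47), Mul(Rational(3, 47), I)) (Function('R')(I, Z) = Mul(3, Mul(Add(I, -68), Pow(Add(Mul(-1, -44), 3), -1))) = Mul(3, Mul(Add(-68, I), Pow(Add(44, 3), -1))) = Mul(3, Mul(Add(-68, I), Pow(47, -1))) = Mul(3, Mul(Add(-68, I), Rational(1, 47))) = Mul(3, Add(Rational(-68, 47), Mul(Rational(1, 47), I))) = Add(Rational(-204, 47), Mul(Rational(3, 47), I)))
Mul(-1, Function('R')(d, E)) = Mul(-1, Add(Rational(-204, 47), Mul(Rational(3, 47), 176))) = Mul(-1, Add(Rational(-204, 47), Rational(528, 47))) = Mul(-1, Rational(324, 47)) = Rational(-324, 47)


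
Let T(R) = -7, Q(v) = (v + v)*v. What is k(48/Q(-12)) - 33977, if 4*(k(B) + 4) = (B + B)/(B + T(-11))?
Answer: -2786443/82 ≈ -33981.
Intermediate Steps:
Q(v) = 2*v**2 (Q(v) = (2*v)*v = 2*v**2)
k(B) = -4 + B/(2*(-7 + B)) (k(B) = -4 + ((B + B)/(B - 7))/4 = -4 + ((2*B)/(-7 + B))/4 = -4 + (2*B/(-7 + B))/4 = -4 + B/(2*(-7 + B)))
k(48/Q(-12)) - 33977 = 7*(8 - 48/(2*(-12)**2))/(2*(-7 + 48/((2*(-12)**2)))) - 33977 = 7*(8 - 48/(2*144))/(2*(-7 + 48/((2*144)))) - 33977 = 7*(8 - 48/288)/(2*(-7 + 48/288)) - 33977 = 7*(8 - 48/288)/(2*(-7 + 48*(1/288))) - 33977 = 7*(8 - 1*1/6)/(2*(-7 + 1/6)) - 33977 = 7*(8 - 1/6)/(2*(-41/6)) - 33977 = (7/2)*(-6/41)*(47/6) - 33977 = -329/82 - 33977 = -2786443/82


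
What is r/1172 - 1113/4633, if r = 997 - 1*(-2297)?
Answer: 6978333/2714938 ≈ 2.5703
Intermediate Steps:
r = 3294 (r = 997 + 2297 = 3294)
r/1172 - 1113/4633 = 3294/1172 - 1113/4633 = 3294*(1/1172) - 1113*1/4633 = 1647/586 - 1113/4633 = 6978333/2714938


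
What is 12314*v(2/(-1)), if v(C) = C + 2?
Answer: 0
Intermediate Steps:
v(C) = 2 + C
12314*v(2/(-1)) = 12314*(2 + 2/(-1)) = 12314*(2 + 2*(-1)) = 12314*(2 - 2) = 12314*0 = 0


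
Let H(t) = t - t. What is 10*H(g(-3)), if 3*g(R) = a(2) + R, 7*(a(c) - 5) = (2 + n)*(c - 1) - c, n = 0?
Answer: 0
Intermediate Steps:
a(c) = 33/7 + c/7 (a(c) = 5 + ((2 + 0)*(c - 1) - c)/7 = 5 + (2*(-1 + c) - c)/7 = 5 + ((-2 + 2*c) - c)/7 = 5 + (-2 + c)/7 = 5 + (-2/7 + c/7) = 33/7 + c/7)
g(R) = 5/3 + R/3 (g(R) = ((33/7 + (⅐)*2) + R)/3 = ((33/7 + 2/7) + R)/3 = (5 + R)/3 = 5/3 + R/3)
H(t) = 0
10*H(g(-3)) = 10*0 = 0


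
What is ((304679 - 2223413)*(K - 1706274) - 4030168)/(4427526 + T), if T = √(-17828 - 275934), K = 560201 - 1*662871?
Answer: 7683702017212357464/9801493387219 - 1735439163364*I*√293762/9801493387219 ≈ 7.8393e+5 - 95.965*I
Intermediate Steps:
K = -102670 (K = 560201 - 662871 = -102670)
T = I*√293762 (T = √(-293762) = I*√293762 ≈ 542.0*I)
((304679 - 2223413)*(K - 1706274) - 4030168)/(4427526 + T) = ((304679 - 2223413)*(-102670 - 1706274) - 4030168)/(4427526 + I*√293762) = (-1918734*(-1808944) - 4030168)/(4427526 + I*√293762) = (3470882356896 - 4030168)/(4427526 + I*√293762) = 3470878326728/(4427526 + I*√293762)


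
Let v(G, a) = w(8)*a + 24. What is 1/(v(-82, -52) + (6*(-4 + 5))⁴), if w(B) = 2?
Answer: 1/1216 ≈ 0.00082237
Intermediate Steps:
v(G, a) = 24 + 2*a (v(G, a) = 2*a + 24 = 24 + 2*a)
1/(v(-82, -52) + (6*(-4 + 5))⁴) = 1/((24 + 2*(-52)) + (6*(-4 + 5))⁴) = 1/((24 - 104) + (6*1)⁴) = 1/(-80 + 6⁴) = 1/(-80 + 1296) = 1/1216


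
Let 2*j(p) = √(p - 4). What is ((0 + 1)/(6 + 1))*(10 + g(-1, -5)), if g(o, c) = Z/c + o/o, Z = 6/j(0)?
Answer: 11/7 + 6*I/35 ≈ 1.5714 + 0.17143*I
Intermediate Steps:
j(p) = √(-4 + p)/2 (j(p) = √(p - 4)/2 = √(-4 + p)/2)
Z = -6*I (Z = 6/((√(-4 + 0)/2)) = 6/((√(-4)/2)) = 6/(((2*I)/2)) = 6/I = 6*(-I) = -6*I ≈ -6.0*I)
g(o, c) = 1 - 6*I/c (g(o, c) = (-6*I)/c + o/o = -6*I/c + 1 = 1 - 6*I/c)
((0 + 1)/(6 + 1))*(10 + g(-1, -5)) = ((0 + 1)/(6 + 1))*(10 + (-5 - 6*I)/(-5)) = (1/7)*(10 - (-5 - 6*I)/5) = (1*(⅐))*(10 + (1 + 6*I/5)) = (11 + 6*I/5)/7 = 11/7 + 6*I/35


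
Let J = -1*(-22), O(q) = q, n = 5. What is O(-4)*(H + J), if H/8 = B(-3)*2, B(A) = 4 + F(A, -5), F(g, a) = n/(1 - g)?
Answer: -424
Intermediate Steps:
F(g, a) = 5/(1 - g)
J = 22
B(A) = 4 - 5/(-1 + A)
H = 84 (H = 8*(((-9 + 4*(-3))/(-1 - 3))*2) = 8*(((-9 - 12)/(-4))*2) = 8*(-¼*(-21)*2) = 8*((21/4)*2) = 8*(21/2) = 84)
O(-4)*(H + J) = -4*(84 + 22) = -4*106 = -424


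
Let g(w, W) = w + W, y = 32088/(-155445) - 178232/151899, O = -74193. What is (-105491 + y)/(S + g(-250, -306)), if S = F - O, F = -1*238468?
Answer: 830293249250119/1297326563735235 ≈ 0.64000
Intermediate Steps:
F = -238468
y = -10859802784/7870646685 (y = 32088*(-1/155445) - 178232*1/151899 = -10696/51815 - 178232/151899 = -10859802784/7870646685 ≈ -1.3798)
S = -164275 (S = -238468 - 1*(-74193) = -238468 + 74193 = -164275)
g(w, W) = W + w
(-105491 + y)/(S + g(-250, -306)) = (-105491 - 10859802784/7870646685)/(-164275 + (-306 - 250)) = -830293249250119/(7870646685*(-164275 - 556)) = -830293249250119/7870646685/(-164831) = -830293249250119/7870646685*(-1/164831) = 830293249250119/1297326563735235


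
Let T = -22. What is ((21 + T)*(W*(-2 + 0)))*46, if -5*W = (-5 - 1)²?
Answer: -3312/5 ≈ -662.40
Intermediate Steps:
W = -36/5 (W = -(-5 - 1)²/5 = -⅕*(-6)² = -⅕*36 = -36/5 ≈ -7.2000)
((21 + T)*(W*(-2 + 0)))*46 = ((21 - 22)*(-36*(-2 + 0)/5))*46 = -(-36)*(-2)/5*46 = -1*72/5*46 = -72/5*46 = -3312/5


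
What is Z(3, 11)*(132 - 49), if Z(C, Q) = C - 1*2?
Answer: 83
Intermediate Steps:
Z(C, Q) = -2 + C (Z(C, Q) = C - 2 = -2 + C)
Z(3, 11)*(132 - 49) = (-2 + 3)*(132 - 49) = 1*83 = 83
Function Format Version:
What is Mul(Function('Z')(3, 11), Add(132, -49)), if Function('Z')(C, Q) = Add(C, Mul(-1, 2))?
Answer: 83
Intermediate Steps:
Function('Z')(C, Q) = Add(-2, C) (Function('Z')(C, Q) = Add(C, -2) = Add(-2, C))
Mul(Function('Z')(3, 11), Add(132, -49)) = Mul(Add(-2, 3), Add(132, -49)) = Mul(1, 83) = 83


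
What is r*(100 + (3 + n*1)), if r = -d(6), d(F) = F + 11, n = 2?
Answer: -1785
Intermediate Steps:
d(F) = 11 + F
r = -17 (r = -(11 + 6) = -1*17 = -17)
r*(100 + (3 + n*1)) = -17*(100 + (3 + 2*1)) = -17*(100 + (3 + 2)) = -17*(100 + 5) = -17*105 = -1785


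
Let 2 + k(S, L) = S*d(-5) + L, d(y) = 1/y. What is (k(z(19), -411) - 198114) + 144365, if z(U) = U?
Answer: -270829/5 ≈ -54166.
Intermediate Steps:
k(S, L) = -2 + L - S/5 (k(S, L) = -2 + (S/(-5) + L) = -2 + (S*(-⅕) + L) = -2 + (-S/5 + L) = -2 + (L - S/5) = -2 + L - S/5)
(k(z(19), -411) - 198114) + 144365 = ((-2 - 411 - ⅕*19) - 198114) + 144365 = ((-2 - 411 - 19/5) - 198114) + 144365 = (-2084/5 - 198114) + 144365 = -992654/5 + 144365 = -270829/5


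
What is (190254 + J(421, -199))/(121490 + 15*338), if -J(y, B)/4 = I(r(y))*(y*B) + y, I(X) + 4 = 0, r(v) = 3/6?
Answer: -575947/63280 ≈ -9.1016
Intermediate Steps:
r(v) = ½ (r(v) = 3*(⅙) = ½)
I(X) = -4 (I(X) = -4 + 0 = -4)
J(y, B) = -4*y + 16*B*y (J(y, B) = -4*(-4*y*B + y) = -4*(-4*B*y + y) = -4*(y - 4*B*y) = -4*y + 16*B*y)
(190254 + J(421, -199))/(121490 + 15*338) = (190254 + 4*421*(-1 + 4*(-199)))/(121490 + 15*338) = (190254 + 4*421*(-1 - 796))/(121490 + 5070) = (190254 + 4*421*(-797))/126560 = (190254 - 1342148)*(1/126560) = -1151894*1/126560 = -575947/63280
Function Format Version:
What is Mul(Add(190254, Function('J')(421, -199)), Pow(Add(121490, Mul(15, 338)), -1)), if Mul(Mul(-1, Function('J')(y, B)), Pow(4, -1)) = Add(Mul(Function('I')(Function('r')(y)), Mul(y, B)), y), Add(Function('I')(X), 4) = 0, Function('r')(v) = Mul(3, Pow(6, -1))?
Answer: Rational(-575947, 63280) ≈ -9.1016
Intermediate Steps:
Function('r')(v) = Rational(1, 2) (Function('r')(v) = Mul(3, Rational(1, 6)) = Rational(1, 2))
Function('I')(X) = -4 (Function('I')(X) = Add(-4, 0) = -4)
Function('J')(y, B) = Add(Mul(-4, y), Mul(16, B, y)) (Function('J')(y, B) = Mul(-4, Add(Mul(-4, Mul(y, B)), y)) = Mul(-4, Add(Mul(-4, Mul(B, y)), y)) = Mul(-4, Add(Mul(-4, B, y), y)) = Mul(-4, Add(y, Mul(-4, B, y))) = Add(Mul(-4, y), Mul(16, B, y)))
Mul(Add(190254, Function('J')(421, -199)), Pow(Add(121490, Mul(15, 338)), -1)) = Mul(Add(190254, Mul(4, 421, Add(-1, Mul(4, -199)))), Pow(Add(121490, Mul(15, 338)), -1)) = Mul(Add(190254, Mul(4, 421, Add(-1, -796))), Pow(Add(121490, 5070), -1)) = Mul(Add(190254, Mul(4, 421, -797)), Pow(126560, -1)) = Mul(Add(190254, -1342148), Rational(1, 126560)) = Mul(-1151894, Rational(1, 126560)) = Rational(-575947, 63280)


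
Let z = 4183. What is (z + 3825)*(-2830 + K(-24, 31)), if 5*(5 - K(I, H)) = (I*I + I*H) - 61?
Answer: -111279168/5 ≈ -2.2256e+7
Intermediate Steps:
K(I, H) = 86/5 - I²/5 - H*I/5 (K(I, H) = 5 - ((I*I + I*H) - 61)/5 = 5 - ((I² + H*I) - 61)/5 = 5 - (-61 + I² + H*I)/5 = 5 + (61/5 - I²/5 - H*I/5) = 86/5 - I²/5 - H*I/5)
(z + 3825)*(-2830 + K(-24, 31)) = (4183 + 3825)*(-2830 + (86/5 - ⅕*(-24)² - ⅕*31*(-24))) = 8008*(-2830 + (86/5 - ⅕*576 + 744/5)) = 8008*(-2830 + (86/5 - 576/5 + 744/5)) = 8008*(-2830 + 254/5) = 8008*(-13896/5) = -111279168/5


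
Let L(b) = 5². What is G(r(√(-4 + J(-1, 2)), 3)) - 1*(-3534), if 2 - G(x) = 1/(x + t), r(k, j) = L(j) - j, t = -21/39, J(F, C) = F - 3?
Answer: 986531/279 ≈ 3536.0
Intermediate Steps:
J(F, C) = -3 + F
t = -7/13 (t = -21*1/39 = -7/13 ≈ -0.53846)
L(b) = 25
r(k, j) = 25 - j
G(x) = 2 - 1/(-7/13 + x) (G(x) = 2 - 1/(x - 7/13) = 2 - 1/(-7/13 + x))
G(r(√(-4 + J(-1, 2)), 3)) - 1*(-3534) = (-27 + 26*(25 - 1*3))/(-7 + 13*(25 - 1*3)) - 1*(-3534) = (-27 + 26*(25 - 3))/(-7 + 13*(25 - 3)) + 3534 = (-27 + 26*22)/(-7 + 13*22) + 3534 = (-27 + 572)/(-7 + 286) + 3534 = 545/279 + 3534 = 986531/279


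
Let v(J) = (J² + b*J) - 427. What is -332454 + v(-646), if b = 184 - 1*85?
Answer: 20481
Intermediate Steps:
b = 99 (b = 184 - 85 = 99)
v(J) = -427 + J² + 99*J (v(J) = (J² + 99*J) - 427 = -427 + J² + 99*J)
-332454 + v(-646) = -332454 + (-427 + (-646)² + 99*(-646)) = -332454 + (-427 + 417316 - 63954) = -332454 + 352935 = 20481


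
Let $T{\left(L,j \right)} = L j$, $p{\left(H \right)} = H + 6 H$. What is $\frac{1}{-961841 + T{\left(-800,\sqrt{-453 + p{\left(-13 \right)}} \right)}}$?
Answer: $\frac{i}{- 961841 i + 3200 \sqrt{34}} \approx -1.0393 \cdot 10^{-6} + 2.0161 \cdot 10^{-8} i$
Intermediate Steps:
$p{\left(H \right)} = 7 H$
$\frac{1}{-961841 + T{\left(-800,\sqrt{-453 + p{\left(-13 \right)}} \right)}} = \frac{1}{-961841 - 800 \sqrt{-453 + 7 \left(-13\right)}} = \frac{1}{-961841 - 800 \sqrt{-453 - 91}} = \frac{1}{-961841 - 800 \sqrt{-544}} = \frac{1}{-961841 - 800 \cdot 4 i \sqrt{34}} = \frac{1}{-961841 - 3200 i \sqrt{34}}$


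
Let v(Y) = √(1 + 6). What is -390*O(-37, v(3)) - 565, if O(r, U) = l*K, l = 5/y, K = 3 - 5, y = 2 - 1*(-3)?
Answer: 215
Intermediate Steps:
y = 5 (y = 2 + 3 = 5)
K = -2
l = 1 (l = 5/5 = 5*(⅕) = 1)
v(Y) = √7
O(r, U) = -2 (O(r, U) = 1*(-2) = -2)
-390*O(-37, v(3)) - 565 = -390*(-2) - 565 = 780 - 565 = 215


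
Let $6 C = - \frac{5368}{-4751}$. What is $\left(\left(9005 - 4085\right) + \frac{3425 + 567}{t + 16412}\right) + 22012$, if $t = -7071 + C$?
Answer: $\frac{3585782219900}{133139957} \approx 26932.0$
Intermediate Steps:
$C = \frac{2684}{14253}$ ($C = \frac{\left(-5368\right) \frac{1}{-4751}}{6} = \frac{\left(-5368\right) \left(- \frac{1}{4751}\right)}{6} = \frac{1}{6} \cdot \frac{5368}{4751} = \frac{2684}{14253} \approx 0.18831$)
$t = - \frac{100780279}{14253}$ ($t = -7071 + \frac{2684}{14253} = - \frac{100780279}{14253} \approx -7070.8$)
$\left(\left(9005 - 4085\right) + \frac{3425 + 567}{t + 16412}\right) + 22012 = \left(\left(9005 - 4085\right) + \frac{3425 + 567}{- \frac{100780279}{14253} + 16412}\right) + 22012 = \left(4920 + \frac{3992}{\frac{133139957}{14253}}\right) + 22012 = \left(4920 + 3992 \cdot \frac{14253}{133139957}\right) + 22012 = \left(4920 + \frac{56897976}{133139957}\right) + 22012 = \frac{655105486416}{133139957} + 22012 = \frac{3585782219900}{133139957}$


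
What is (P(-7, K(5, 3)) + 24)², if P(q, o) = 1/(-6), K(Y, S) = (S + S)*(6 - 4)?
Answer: 20449/36 ≈ 568.03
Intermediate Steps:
K(Y, S) = 4*S (K(Y, S) = (2*S)*2 = 4*S)
P(q, o) = -⅙
(P(-7, K(5, 3)) + 24)² = (-⅙ + 24)² = (143/6)² = 20449/36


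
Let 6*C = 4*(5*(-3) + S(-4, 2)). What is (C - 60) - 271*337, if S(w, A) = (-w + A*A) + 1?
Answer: -91391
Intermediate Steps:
S(w, A) = 1 + A² - w (S(w, A) = (-w + A²) + 1 = (A² - w) + 1 = 1 + A² - w)
C = -4 (C = (4*(5*(-3) + (1 + 2² - 1*(-4))))/6 = (4*(-15 + (1 + 4 + 4)))/6 = (4*(-15 + 9))/6 = (4*(-6))/6 = (⅙)*(-24) = -4)
(C - 60) - 271*337 = (-4 - 60) - 271*337 = -64 - 91327 = -91391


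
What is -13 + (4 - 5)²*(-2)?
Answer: -15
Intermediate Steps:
-13 + (4 - 5)²*(-2) = -13 + (-1)²*(-2) = -13 + 1*(-2) = -13 - 2 = -15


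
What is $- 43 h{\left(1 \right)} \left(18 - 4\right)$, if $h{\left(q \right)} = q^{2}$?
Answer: $-602$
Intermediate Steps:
$- 43 h{\left(1 \right)} \left(18 - 4\right) = - 43 \cdot 1^{2} \left(18 - 4\right) = \left(-43\right) 1 \cdot 14 = \left(-43\right) 14 = -602$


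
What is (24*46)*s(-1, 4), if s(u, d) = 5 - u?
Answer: 6624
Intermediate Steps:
(24*46)*s(-1, 4) = (24*46)*(5 - 1*(-1)) = 1104*(5 + 1) = 1104*6 = 6624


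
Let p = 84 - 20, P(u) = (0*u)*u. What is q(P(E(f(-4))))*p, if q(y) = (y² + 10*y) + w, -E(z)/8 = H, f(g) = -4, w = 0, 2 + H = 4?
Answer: 0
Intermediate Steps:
H = 2 (H = -2 + 4 = 2)
E(z) = -16 (E(z) = -8*2 = -16)
P(u) = 0 (P(u) = 0*u = 0)
q(y) = y² + 10*y (q(y) = (y² + 10*y) + 0 = y² + 10*y)
p = 64
q(P(E(f(-4))))*p = (0*(10 + 0))*64 = (0*10)*64 = 0*64 = 0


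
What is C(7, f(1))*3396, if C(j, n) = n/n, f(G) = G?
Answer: 3396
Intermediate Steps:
C(j, n) = 1
C(7, f(1))*3396 = 1*3396 = 3396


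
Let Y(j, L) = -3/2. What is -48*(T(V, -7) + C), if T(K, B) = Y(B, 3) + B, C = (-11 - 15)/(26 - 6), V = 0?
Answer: 2352/5 ≈ 470.40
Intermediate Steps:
C = -13/10 (C = -26/20 = -26*1/20 = -13/10 ≈ -1.3000)
Y(j, L) = -3/2 (Y(j, L) = -3*1/2 = -3/2)
T(K, B) = -3/2 + B
-48*(T(V, -7) + C) = -48*((-3/2 - 7) - 13/10) = -48*(-17/2 - 13/10) = -48*(-49/5) = 2352/5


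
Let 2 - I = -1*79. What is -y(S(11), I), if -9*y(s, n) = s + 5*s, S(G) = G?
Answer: 22/3 ≈ 7.3333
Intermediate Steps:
I = 81 (I = 2 - (-1)*79 = 2 - 1*(-79) = 2 + 79 = 81)
y(s, n) = -2*s/3 (y(s, n) = -(s + 5*s)/9 = -2*s/3)
-y(S(11), I) = -(-2)*11/3 = -1*(-22/3) = 22/3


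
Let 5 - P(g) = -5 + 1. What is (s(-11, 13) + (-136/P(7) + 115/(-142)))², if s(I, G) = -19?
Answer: 1991747641/1633284 ≈ 1219.5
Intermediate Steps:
P(g) = 9 (P(g) = 5 - (-5 + 1) = 5 - 1*(-4) = 5 + 4 = 9)
(s(-11, 13) + (-136/P(7) + 115/(-142)))² = (-19 + (-136/9 + 115/(-142)))² = (-19 + (-136*⅑ + 115*(-1/142)))² = (-19 + (-136/9 - 115/142))² = (-19 - 20347/1278)² = (-44629/1278)² = 1991747641/1633284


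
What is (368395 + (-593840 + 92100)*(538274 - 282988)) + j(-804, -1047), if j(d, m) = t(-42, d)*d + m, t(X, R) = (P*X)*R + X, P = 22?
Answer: -128684084908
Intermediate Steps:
t(X, R) = X + 22*R*X (t(X, R) = (22*X)*R + X = 22*R*X + X = X + 22*R*X)
j(d, m) = m + d*(-42 - 924*d) (j(d, m) = (-42*(1 + 22*d))*d + m = (-42 - 924*d)*d + m = d*(-42 - 924*d) + m = m + d*(-42 - 924*d))
(368395 + (-593840 + 92100)*(538274 - 282988)) + j(-804, -1047) = (368395 + (-593840 + 92100)*(538274 - 282988)) + (-1047 - 924*(-804)**2 - 42*(-804)) = (368395 - 501740*255286) + (-1047 - 924*646416 + 33768) = (368395 - 128087197640) + (-1047 - 597288384 + 33768) = -128086829245 - 597255663 = -128684084908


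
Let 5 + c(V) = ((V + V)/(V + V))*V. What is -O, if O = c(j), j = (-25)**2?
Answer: -620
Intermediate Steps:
j = 625
c(V) = -5 + V (c(V) = -5 + ((V + V)/(V + V))*V = -5 + ((2*V)/((2*V)))*V = -5 + ((2*V)*(1/(2*V)))*V = -5 + 1*V = -5 + V)
O = 620 (O = -5 + 625 = 620)
-O = -1*620 = -620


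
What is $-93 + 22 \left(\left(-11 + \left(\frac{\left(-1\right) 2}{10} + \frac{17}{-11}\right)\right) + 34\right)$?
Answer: $\frac{1873}{5} \approx 374.6$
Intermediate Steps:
$-93 + 22 \left(\left(-11 + \left(\frac{\left(-1\right) 2}{10} + \frac{17}{-11}\right)\right) + 34\right) = -93 + 22 \left(\left(-11 + \left(\left(-2\right) \frac{1}{10} + 17 \left(- \frac{1}{11}\right)\right)\right) + 34\right) = -93 + 22 \left(\left(-11 - \frac{96}{55}\right) + 34\right) = -93 + 22 \left(- \frac{701}{55} + 34\right) = -93 + 22 \cdot \frac{1169}{55} = -93 + \frac{2338}{5} = \frac{1873}{5}$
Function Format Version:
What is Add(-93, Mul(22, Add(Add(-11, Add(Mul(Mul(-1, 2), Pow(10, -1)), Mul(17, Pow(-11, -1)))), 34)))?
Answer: Rational(1873, 5) ≈ 374.60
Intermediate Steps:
Add(-93, Mul(22, Add(Add(-11, Add(Mul(Mul(-1, 2), Pow(10, -1)), Mul(17, Pow(-11, -1)))), 34))) = Add(-93, Mul(22, Add(Add(-11, Add(Mul(-2, Rational(1, 10)), Mul(17, Rational(-1, 11)))), 34))) = Add(-93, Mul(22, Add(Add(-11, Add(Rational(-1, 5), Rational(-17, 11))), 34))) = Add(-93, Mul(22, Add(Add(-11, Rational(-96, 55)), 34))) = Add(-93, Mul(22, Add(Rational(-701, 55), 34))) = Add(-93, Mul(22, Rational(1169, 55))) = Add(-93, Rational(2338, 5)) = Rational(1873, 5)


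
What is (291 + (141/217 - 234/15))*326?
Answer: 97641564/1085 ≈ 89992.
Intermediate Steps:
(291 + (141/217 - 234/15))*326 = (291 + (141*(1/217) - 234*1/15))*326 = (291 + (141/217 - 78/5))*326 = (291 - 16221/1085)*326 = (299514/1085)*326 = 97641564/1085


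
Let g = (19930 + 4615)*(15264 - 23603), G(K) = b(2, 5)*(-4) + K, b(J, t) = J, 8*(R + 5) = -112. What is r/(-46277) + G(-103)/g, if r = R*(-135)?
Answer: -525000999828/9472011299135 ≈ -0.055427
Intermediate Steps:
R = -19 (R = -5 + (⅛)*(-112) = -5 - 14 = -19)
G(K) = -8 + K (G(K) = 2*(-4) + K = -8 + K)
r = 2565 (r = -19*(-135) = 2565)
g = -204680755 (g = 24545*(-8339) = -204680755)
r/(-46277) + G(-103)/g = 2565/(-46277) + (-8 - 103)/(-204680755) = 2565*(-1/46277) - 111*(-1/204680755) = -2565/46277 + 111/204680755 = -525000999828/9472011299135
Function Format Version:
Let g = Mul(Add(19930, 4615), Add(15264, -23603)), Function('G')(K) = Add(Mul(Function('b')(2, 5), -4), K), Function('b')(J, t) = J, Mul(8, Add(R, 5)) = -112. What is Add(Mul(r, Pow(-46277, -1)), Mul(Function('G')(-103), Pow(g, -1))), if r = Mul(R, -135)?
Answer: Rational(-525000999828, 9472011299135) ≈ -0.055427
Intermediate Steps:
R = -19 (R = Add(-5, Mul(Rational(1, 8), -112)) = Add(-5, -14) = -19)
Function('G')(K) = Add(-8, K) (Function('G')(K) = Add(Mul(2, -4), K) = Add(-8, K))
r = 2565 (r = Mul(-19, -135) = 2565)
g = -204680755 (g = Mul(24545, -8339) = -204680755)
Add(Mul(r, Pow(-46277, -1)), Mul(Function('G')(-103), Pow(g, -1))) = Add(Mul(2565, Pow(-46277, -1)), Mul(Add(-8, -103), Pow(-204680755, -1))) = Add(Mul(2565, Rational(-1, 46277)), Mul(-111, Rational(-1, 204680755))) = Add(Rational(-2565, 46277), Rational(111, 204680755)) = Rational(-525000999828, 9472011299135)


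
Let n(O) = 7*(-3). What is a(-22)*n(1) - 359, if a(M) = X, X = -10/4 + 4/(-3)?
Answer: -557/2 ≈ -278.50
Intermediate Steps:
X = -23/6 (X = -10*1/4 + 4*(-1/3) = -5/2 - 4/3 = -23/6 ≈ -3.8333)
a(M) = -23/6
n(O) = -21
a(-22)*n(1) - 359 = -23/6*(-21) - 359 = 161/2 - 359 = -557/2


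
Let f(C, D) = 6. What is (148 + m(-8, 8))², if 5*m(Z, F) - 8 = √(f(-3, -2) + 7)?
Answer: (748 + √13)²/25 ≈ 22596.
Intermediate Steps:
m(Z, F) = 8/5 + √13/5 (m(Z, F) = 8/5 + √(6 + 7)/5 = 8/5 + √13/5)
(148 + m(-8, 8))² = (148 + (8/5 + √13/5))² = (748/5 + √13/5)²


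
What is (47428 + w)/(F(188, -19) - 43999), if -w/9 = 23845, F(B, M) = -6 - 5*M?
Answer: 167177/43910 ≈ 3.8073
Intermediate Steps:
w = -214605 (w = -9*23845 = -214605)
(47428 + w)/(F(188, -19) - 43999) = (47428 - 214605)/((-6 - 5*(-19)) - 43999) = -167177/((-6 + 95) - 43999) = -167177/(89 - 43999) = -167177/(-43910) = -167177*(-1/43910) = 167177/43910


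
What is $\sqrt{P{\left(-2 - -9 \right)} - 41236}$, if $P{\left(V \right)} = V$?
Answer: $9 i \sqrt{509} \approx 203.05 i$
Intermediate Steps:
$\sqrt{P{\left(-2 - -9 \right)} - 41236} = \sqrt{\left(-2 - -9\right) - 41236} = \sqrt{\left(-2 + 9\right) - 41236} = \sqrt{7 - 41236} = \sqrt{-41229} = 9 i \sqrt{509}$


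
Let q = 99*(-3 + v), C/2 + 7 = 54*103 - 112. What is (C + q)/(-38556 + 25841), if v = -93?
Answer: -1382/12715 ≈ -0.10869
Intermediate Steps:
C = 10886 (C = -14 + 2*(54*103 - 112) = -14 + 2*(5562 - 112) = -14 + 2*5450 = -14 + 10900 = 10886)
q = -9504 (q = 99*(-3 - 93) = 99*(-96) = -9504)
(C + q)/(-38556 + 25841) = (10886 - 9504)/(-38556 + 25841) = 1382/(-12715) = 1382*(-1/12715) = -1382/12715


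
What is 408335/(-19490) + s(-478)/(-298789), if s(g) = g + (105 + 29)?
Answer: -24399860351/1164679522 ≈ -20.950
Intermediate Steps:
s(g) = 134 + g (s(g) = g + 134 = 134 + g)
408335/(-19490) + s(-478)/(-298789) = 408335/(-19490) + (134 - 478)/(-298789) = 408335*(-1/19490) - 344*(-1/298789) = -81667/3898 + 344/298789 = -24399860351/1164679522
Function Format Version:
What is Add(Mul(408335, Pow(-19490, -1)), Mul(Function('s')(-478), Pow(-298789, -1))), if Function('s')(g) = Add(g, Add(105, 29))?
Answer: Rational(-24399860351, 1164679522) ≈ -20.950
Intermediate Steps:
Function('s')(g) = Add(134, g) (Function('s')(g) = Add(g, 134) = Add(134, g))
Add(Mul(408335, Pow(-19490, -1)), Mul(Function('s')(-478), Pow(-298789, -1))) = Add(Mul(408335, Pow(-19490, -1)), Mul(Add(134, -478), Pow(-298789, -1))) = Add(Mul(408335, Rational(-1, 19490)), Mul(-344, Rational(-1, 298789))) = Add(Rational(-81667, 3898), Rational(344, 298789)) = Rational(-24399860351, 1164679522)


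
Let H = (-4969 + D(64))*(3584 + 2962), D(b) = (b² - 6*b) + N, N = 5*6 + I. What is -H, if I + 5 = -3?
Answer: 8084310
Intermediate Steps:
I = -8 (I = -5 - 3 = -8)
N = 22 (N = 5*6 - 8 = 30 - 8 = 22)
D(b) = 22 + b² - 6*b (D(b) = (b² - 6*b) + 22 = 22 + b² - 6*b)
H = -8084310 (H = (-4969 + (22 + 64² - 6*64))*(3584 + 2962) = (-4969 + (22 + 4096 - 384))*6546 = (-4969 + 3734)*6546 = -1235*6546 = -8084310)
-H = -1*(-8084310) = 8084310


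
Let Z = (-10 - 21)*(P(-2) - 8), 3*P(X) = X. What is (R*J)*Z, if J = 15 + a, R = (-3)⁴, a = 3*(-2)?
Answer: 195858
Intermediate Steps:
P(X) = X/3
a = -6
Z = 806/3 (Z = (-10 - 21)*((⅓)*(-2) - 8) = -31*(-⅔ - 8) = -31*(-26/3) = 806/3 ≈ 268.67)
R = 81
J = 9 (J = 15 - 6 = 9)
(R*J)*Z = (81*9)*(806/3) = 729*(806/3) = 195858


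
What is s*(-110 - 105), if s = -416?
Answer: 89440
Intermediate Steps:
s*(-110 - 105) = -416*(-110 - 105) = -416*(-215) = 89440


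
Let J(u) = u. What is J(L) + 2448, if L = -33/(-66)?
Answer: 4897/2 ≈ 2448.5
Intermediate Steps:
L = 1/2 (L = -33*(-1/66) = 1/2 ≈ 0.50000)
J(L) + 2448 = 1/2 + 2448 = 4897/2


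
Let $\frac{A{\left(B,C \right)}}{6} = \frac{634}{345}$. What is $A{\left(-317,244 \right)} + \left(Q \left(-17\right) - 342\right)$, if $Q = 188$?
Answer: $- \frac{405602}{115} \approx -3527.0$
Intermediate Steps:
$A{\left(B,C \right)} = \frac{1268}{115}$ ($A{\left(B,C \right)} = 6 \cdot \frac{634}{345} = \frac{1268}{115}$)
$A{\left(-317,244 \right)} + \left(Q \left(-17\right) - 342\right) = \frac{1268}{115} + \left(188 \left(-17\right) - 342\right) = \frac{1268}{115} - 3538 = - \frac{405602}{115}$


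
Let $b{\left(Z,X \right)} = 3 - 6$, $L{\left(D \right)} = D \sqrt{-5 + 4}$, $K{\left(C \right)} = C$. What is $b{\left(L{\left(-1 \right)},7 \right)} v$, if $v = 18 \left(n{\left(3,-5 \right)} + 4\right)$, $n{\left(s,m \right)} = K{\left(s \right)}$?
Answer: $-378$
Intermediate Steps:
$n{\left(s,m \right)} = s$
$L{\left(D \right)} = i D$ ($L{\left(D \right)} = D \sqrt{-1} = D i = i D$)
$b{\left(Z,X \right)} = -3$ ($b{\left(Z,X \right)} = 3 - 6 = -3$)
$v = 126$ ($v = 18 \left(3 + 4\right) = 18 \cdot 7 = 126$)
$b{\left(L{\left(-1 \right)},7 \right)} v = \left(-3\right) 126 = -378$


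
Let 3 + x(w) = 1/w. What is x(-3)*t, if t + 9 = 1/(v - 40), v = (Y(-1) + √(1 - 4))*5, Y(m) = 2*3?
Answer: 634/21 + 2*I*√3/21 ≈ 30.19 + 0.16496*I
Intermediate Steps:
x(w) = -3 + 1/w
Y(m) = 6
v = 30 + 5*I*√3 (v = (6 + √(1 - 4))*5 = (6 + √(-3))*5 = (6 + I*√3)*5 = 30 + 5*I*√3 ≈ 30.0 + 8.6602*I)
t = -9 + 1/(-10 + 5*I*√3) (t = -9 + 1/((30 + 5*I*√3) - 40) = -9 + 1/(-10 + 5*I*√3) ≈ -9.0571 - 0.049487*I)
x(-3)*t = (-3 + 1/(-3))*(-317/35 - I*√3/35) = (-3 - ⅓)*(-317/35 - I*√3/35) = -10*(-317/35 - I*√3/35)/3 = 634/21 + 2*I*√3/21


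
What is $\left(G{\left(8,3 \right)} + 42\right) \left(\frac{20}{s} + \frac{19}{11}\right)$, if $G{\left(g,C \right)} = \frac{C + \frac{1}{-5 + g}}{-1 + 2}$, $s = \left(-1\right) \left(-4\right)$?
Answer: $\frac{10064}{33} \approx 304.97$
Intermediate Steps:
$s = 4$
$G{\left(g,C \right)} = C + \frac{1}{-5 + g}$ ($G{\left(g,C \right)} = \frac{C + \frac{1}{-5 + g}}{1} = \left(C + \frac{1}{-5 + g}\right) 1 = C + \frac{1}{-5 + g}$)
$\left(G{\left(8,3 \right)} + 42\right) \left(\frac{20}{s} + \frac{19}{11}\right) = \left(\frac{1 - 15 + 3 \cdot 8}{-5 + 8} + 42\right) \left(\frac{20}{4} + \frac{19}{11}\right) = \left(\frac{1 - 15 + 24}{3} + 42\right) \left(20 \cdot \frac{1}{4} + 19 \cdot \frac{1}{11}\right) = \left(\frac{1}{3} \cdot 10 + 42\right) \left(5 + \frac{19}{11}\right) = \left(\frac{10}{3} + 42\right) \frac{74}{11} = \frac{136}{3} \cdot \frac{74}{11} = \frac{10064}{33}$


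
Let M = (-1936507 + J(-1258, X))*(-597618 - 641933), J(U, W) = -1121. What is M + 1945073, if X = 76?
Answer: 2401790670101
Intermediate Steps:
M = 2401788725028 (M = (-1936507 - 1121)*(-597618 - 641933) = -1937628*(-1239551) = 2401788725028)
M + 1945073 = 2401788725028 + 1945073 = 2401790670101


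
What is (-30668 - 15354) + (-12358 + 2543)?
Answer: -55837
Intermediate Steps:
(-30668 - 15354) + (-12358 + 2543) = -46022 - 9815 = -55837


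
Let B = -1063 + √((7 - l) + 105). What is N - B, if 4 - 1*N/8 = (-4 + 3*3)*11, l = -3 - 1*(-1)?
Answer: 655 - √114 ≈ 644.32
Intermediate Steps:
l = -2 (l = -3 + 1 = -2)
B = -1063 + √114 (B = -1063 + √((7 - 1*(-2)) + 105) = -1063 + √((7 + 2) + 105) = -1063 + √(9 + 105) = -1063 + √114 ≈ -1052.3)
N = -408 (N = 32 - 8*(-4 + 3*3)*11 = 32 - 8*(-4 + 9)*11 = 32 - 40*11 = 32 - 8*55 = 32 - 440 = -408)
N - B = -408 - (-1063 + √114) = -408 + (1063 - √114) = 655 - √114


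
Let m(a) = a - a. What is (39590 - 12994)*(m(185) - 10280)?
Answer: -273406880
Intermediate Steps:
m(a) = 0
(39590 - 12994)*(m(185) - 10280) = (39590 - 12994)*(0 - 10280) = 26596*(-10280) = -273406880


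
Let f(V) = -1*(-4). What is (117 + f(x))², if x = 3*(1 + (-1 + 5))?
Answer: 14641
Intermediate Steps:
x = 15 (x = 3*(1 + 4) = 3*5 = 15)
f(V) = 4
(117 + f(x))² = (117 + 4)² = 121² = 14641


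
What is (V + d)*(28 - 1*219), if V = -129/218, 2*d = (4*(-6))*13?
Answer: 6520167/218 ≈ 29909.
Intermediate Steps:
d = -156 (d = ((4*(-6))*13)/2 = (-24*13)/2 = (½)*(-312) = -156)
V = -129/218 (V = -129*1/218 = -129/218 ≈ -0.59174)
(V + d)*(28 - 1*219) = (-129/218 - 156)*(28 - 1*219) = -34137*(28 - 219)/218 = -34137/218*(-191) = 6520167/218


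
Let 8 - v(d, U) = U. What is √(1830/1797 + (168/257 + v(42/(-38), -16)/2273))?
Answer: 59*√59183490107582/349912439 ≈ 1.2972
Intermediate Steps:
v(d, U) = 8 - U
√(1830/1797 + (168/257 + v(42/(-38), -16)/2273)) = √(1830/1797 + (168/257 + (8 - 1*(-16))/2273)) = √(1830*(1/1797) + (168*(1/257) + (8 + 16)*(1/2273))) = √(610/599 + (168/257 + 24*(1/2273))) = √(610/599 + (168/257 + 24/2273)) = √(610/599 + 388032/584161) = √(588769378/349912439) = 59*√59183490107582/349912439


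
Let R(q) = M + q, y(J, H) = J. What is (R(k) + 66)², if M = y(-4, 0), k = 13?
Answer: 5625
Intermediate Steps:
M = -4
R(q) = -4 + q
(R(k) + 66)² = ((-4 + 13) + 66)² = (9 + 66)² = 75² = 5625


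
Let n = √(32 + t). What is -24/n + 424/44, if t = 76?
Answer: 106/11 - 4*√3/3 ≈ 7.3270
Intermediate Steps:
n = 6*√3 (n = √(32 + 76) = √108 = 6*√3 ≈ 10.392)
-24/n + 424/44 = -24*√3/18 + 424/44 = -4*√3/3 + 424*(1/44) = -4*√3/3 + 106/11 = 106/11 - 4*√3/3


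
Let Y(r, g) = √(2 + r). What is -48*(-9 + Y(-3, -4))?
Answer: 432 - 48*I ≈ 432.0 - 48.0*I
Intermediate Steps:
-48*(-9 + Y(-3, -4)) = -48*(-9 + √(2 - 3)) = -48*(-9 + √(-1)) = -48*(-9 + I) = 432 - 48*I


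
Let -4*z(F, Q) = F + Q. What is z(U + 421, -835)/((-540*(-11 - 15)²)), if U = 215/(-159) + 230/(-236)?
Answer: -7811123/27395521920 ≈ -0.00028512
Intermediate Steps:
U = -43655/18762 (U = 215*(-1/159) + 230*(-1/236) = -215/159 - 115/118 = -43655/18762 ≈ -2.3268)
z(F, Q) = -F/4 - Q/4 (z(F, Q) = -(F + Q)/4 = -F/4 - Q/4)
z(U + 421, -835)/((-540*(-11 - 15)²)) = (-(-43655/18762 + 421)/4 - ¼*(-835))/((-540*(-11 - 15)²)) = (-¼*7855147/18762 + 835/4)/((-540*(-26)²)) = (-7855147/75048 + 835/4)/((-540*676)) = (7811123/75048)/(-365040) = (7811123/75048)*(-1/365040) = -7811123/27395521920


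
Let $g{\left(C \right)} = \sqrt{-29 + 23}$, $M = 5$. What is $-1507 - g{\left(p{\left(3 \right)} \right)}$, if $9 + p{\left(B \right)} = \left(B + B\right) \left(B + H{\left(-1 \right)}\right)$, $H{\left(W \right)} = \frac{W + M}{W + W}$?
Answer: $-1507 - i \sqrt{6} \approx -1507.0 - 2.4495 i$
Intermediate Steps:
$H{\left(W \right)} = \frac{5 + W}{2 W}$ ($H{\left(W \right)} = \frac{W + 5}{W + W} = \frac{5 + W}{2 W}$)
$p{\left(B \right)} = -9 + 2 B \left(-2 + B\right)$ ($p{\left(B \right)} = -9 + \left(B + B\right) \left(B + \frac{5 - 1}{2 \left(-1\right)}\right) = -9 + 2 B \left(B + \frac{1}{2} \left(-1\right) 4\right) = -9 + 2 B \left(B - 2\right) = -9 + 2 B \left(-2 + B\right)$)
$g{\left(C \right)} = i \sqrt{6}$ ($g{\left(C \right)} = \sqrt{-6} = i \sqrt{6}$)
$-1507 - g{\left(p{\left(3 \right)} \right)} = -1507 - i \sqrt{6}$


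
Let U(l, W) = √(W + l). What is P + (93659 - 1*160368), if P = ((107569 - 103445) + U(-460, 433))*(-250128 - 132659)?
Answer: -1578680297 - 1148361*I*√3 ≈ -1.5787e+9 - 1.989e+6*I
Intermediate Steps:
P = -1578613588 - 1148361*I*√3 (P = ((107569 - 103445) + √(433 - 460))*(-250128 - 132659) = (4124 + √(-27))*(-382787) = (4124 + 3*I*√3)*(-382787) = -1578613588 - 1148361*I*√3 ≈ -1.5786e+9 - 1.989e+6*I)
P + (93659 - 1*160368) = (-1578613588 - 1148361*I*√3) + (93659 - 1*160368) = (-1578613588 - 1148361*I*√3) + (93659 - 160368) = (-1578613588 - 1148361*I*√3) - 66709 = -1578680297 - 1148361*I*√3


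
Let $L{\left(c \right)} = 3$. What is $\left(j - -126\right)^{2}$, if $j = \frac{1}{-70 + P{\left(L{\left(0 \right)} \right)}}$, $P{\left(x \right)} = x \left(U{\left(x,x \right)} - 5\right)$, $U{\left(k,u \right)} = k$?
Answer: $\frac{91680625}{5776} \approx 15873.0$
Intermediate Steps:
$P{\left(x \right)} = x \left(-5 + x\right)$ ($P{\left(x \right)} = x \left(x - 5\right) = x \left(-5 + x\right)$)
$j = - \frac{1}{76}$ ($j = \frac{1}{-70 + 3 \left(-5 + 3\right)} = \frac{1}{-70 + 3 \left(-2\right)} = \frac{1}{-70 - 6} = \frac{1}{-76} = - \frac{1}{76} \approx -0.013158$)
$\left(j - -126\right)^{2} = \left(- \frac{1}{76} - -126\right)^{2} = \left(- \frac{1}{76} + \left(48 + 78\right)\right)^{2} = \left(- \frac{1}{76} + 126\right)^{2} = \left(\frac{9575}{76}\right)^{2} = \frac{91680625}{5776}$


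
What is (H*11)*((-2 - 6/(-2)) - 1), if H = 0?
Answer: 0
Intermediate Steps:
(H*11)*((-2 - 6/(-2)) - 1) = (0*11)*((-2 - 6/(-2)) - 1) = 0*((-2 - 6*(-½)) - 1) = 0*((-2 + 3) - 1) = 0*(1 - 1) = 0*0 = 0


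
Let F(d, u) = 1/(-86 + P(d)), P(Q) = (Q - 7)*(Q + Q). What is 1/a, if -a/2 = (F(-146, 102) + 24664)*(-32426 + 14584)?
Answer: 22295/19622056391762 ≈ 1.1362e-9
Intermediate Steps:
P(Q) = 2*Q*(-7 + Q) (P(Q) = (-7 + Q)*(2*Q) = 2*Q*(-7 + Q))
F(d, u) = 1/(-86 + 2*d*(-7 + d))
a = 19622056391762/22295 (a = -2*(1/(2*(-43 - 146*(-7 - 146))) + 24664)*(-32426 + 14584) = -2*(1/(2*(-43 - 146*(-153))) + 24664)*(-17842) = -2*(1/(2*(-43 + 22338)) + 24664)*(-17842) = -2*((½)/22295 + 24664)*(-17842) = -2*((½)*(1/22295) + 24664)*(-17842) = -2*(1/44590 + 24664)*(-17842) = -1099767761*(-17842)/22295 = -2*(-9811028195881/22295) = 19622056391762/22295 ≈ 8.8011e+8)
1/a = 1/(19622056391762/22295) = 22295/19622056391762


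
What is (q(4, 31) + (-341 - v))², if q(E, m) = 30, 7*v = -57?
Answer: 4494400/49 ≈ 91723.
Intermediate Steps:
v = -57/7 (v = (⅐)*(-57) = -57/7 ≈ -8.1429)
(q(4, 31) + (-341 - v))² = (30 + (-341 - 1*(-57/7)))² = (30 + (-341 + 57/7))² = (30 - 2330/7)² = (-2120/7)² = 4494400/49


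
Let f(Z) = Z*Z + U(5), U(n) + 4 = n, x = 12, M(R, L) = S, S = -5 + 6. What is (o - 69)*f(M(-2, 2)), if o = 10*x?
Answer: 102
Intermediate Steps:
S = 1
M(R, L) = 1
U(n) = -4 + n
f(Z) = 1 + Z**2 (f(Z) = Z*Z + (-4 + 5) = Z**2 + 1 = 1 + Z**2)
o = 120 (o = 10*12 = 120)
(o - 69)*f(M(-2, 2)) = (120 - 69)*(1 + 1**2) = 51*(1 + 1) = 51*2 = 102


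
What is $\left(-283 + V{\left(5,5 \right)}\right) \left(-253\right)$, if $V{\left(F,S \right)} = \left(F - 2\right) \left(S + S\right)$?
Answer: $64009$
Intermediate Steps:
$V{\left(F,S \right)} = 2 S \left(-2 + F\right)$ ($V{\left(F,S \right)} = \left(-2 + F\right) 2 S = 2 S \left(-2 + F\right)$)
$\left(-283 + V{\left(5,5 \right)}\right) \left(-253\right) = \left(-283 + 2 \cdot 5 \left(-2 + 5\right)\right) \left(-253\right) = \left(-283 + 2 \cdot 5 \cdot 3\right) \left(-253\right) = \left(-283 + 30\right) \left(-253\right) = \left(-253\right) \left(-253\right) = 64009$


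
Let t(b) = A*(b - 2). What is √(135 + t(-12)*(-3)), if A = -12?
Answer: 3*I*√41 ≈ 19.209*I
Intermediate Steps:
t(b) = 24 - 12*b (t(b) = -12*(b - 2) = -12*(-2 + b) = 24 - 12*b)
√(135 + t(-12)*(-3)) = √(135 + (24 - 12*(-12))*(-3)) = √(135 + (24 + 144)*(-3)) = √(135 + 168*(-3)) = √(135 - 504) = √(-369) = 3*I*√41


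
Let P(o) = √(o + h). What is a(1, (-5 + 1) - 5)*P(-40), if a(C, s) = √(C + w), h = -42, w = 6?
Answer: I*√574 ≈ 23.958*I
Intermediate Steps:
P(o) = √(-42 + o) (P(o) = √(o - 42) = √(-42 + o))
a(C, s) = √(6 + C) (a(C, s) = √(C + 6) = √(6 + C))
a(1, (-5 + 1) - 5)*P(-40) = √(6 + 1)*√(-42 - 40) = √7*√(-82) = √7*(I*√82) = I*√574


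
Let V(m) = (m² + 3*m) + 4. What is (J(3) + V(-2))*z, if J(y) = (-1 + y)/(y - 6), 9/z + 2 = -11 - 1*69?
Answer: -6/41 ≈ -0.14634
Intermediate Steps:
z = -9/82 (z = 9/(-2 + (-11 - 1*69)) = 9/(-2 + (-11 - 69)) = 9/(-2 - 80) = 9/(-82) = 9*(-1/82) = -9/82 ≈ -0.10976)
V(m) = 4 + m² + 3*m
J(y) = (-1 + y)/(-6 + y)
(J(3) + V(-2))*z = ((-1 + 3)/(-6 + 3) + (4 + (-2)² + 3*(-2)))*(-9/82) = (2/(-3) + (4 + 4 - 6))*(-9/82) = (-⅓*2 + 2)*(-9/82) = (-⅔ + 2)*(-9/82) = (4/3)*(-9/82) = -6/41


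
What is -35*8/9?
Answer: -280/9 ≈ -31.111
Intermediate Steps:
-35*8/9 = -280*1/9 = -280/9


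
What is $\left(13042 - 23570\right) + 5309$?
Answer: $-5219$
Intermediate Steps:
$\left(13042 - 23570\right) + 5309 = -10528 + 5309 = -5219$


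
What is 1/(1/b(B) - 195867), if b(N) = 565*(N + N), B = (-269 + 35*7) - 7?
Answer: -35030/6861221011 ≈ -5.1055e-6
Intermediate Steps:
B = -31 (B = (-269 + 245) - 7 = -24 - 7 = -31)
b(N) = 1130*N (b(N) = 565*(2*N) = 1130*N)
1/(1/b(B) - 195867) = 1/(1/(1130*(-31)) - 195867) = 1/(1/(-35030) - 195867) = 1/(-1/35030 - 195867) = 1/(-6861221011/35030) = -35030/6861221011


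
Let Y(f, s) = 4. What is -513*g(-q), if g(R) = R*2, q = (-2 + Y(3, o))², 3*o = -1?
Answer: 4104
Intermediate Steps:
o = -⅓ (o = (⅓)*(-1) = -⅓ ≈ -0.33333)
q = 4 (q = (-2 + 4)² = 2² = 4)
g(R) = 2*R
-513*g(-q) = -1026*(-1*4) = -1026*(-4) = -513*(-8) = 4104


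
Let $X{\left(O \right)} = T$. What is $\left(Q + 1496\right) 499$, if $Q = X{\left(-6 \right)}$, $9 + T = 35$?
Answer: $759478$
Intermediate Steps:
$T = 26$ ($T = -9 + 35 = 26$)
$X{\left(O \right)} = 26$
$Q = 26$
$\left(Q + 1496\right) 499 = \left(26 + 1496\right) 499 = 1522 \cdot 499 = 759478$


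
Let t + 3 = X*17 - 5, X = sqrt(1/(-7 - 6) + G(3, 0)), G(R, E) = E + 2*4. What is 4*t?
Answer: -32 + 68*sqrt(1339)/13 ≈ 159.41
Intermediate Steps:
G(R, E) = 8 + E (G(R, E) = E + 8 = 8 + E)
X = sqrt(1339)/13 (X = sqrt(1/(-7 - 6) + (8 + 0)) = sqrt(1/(-13) + 8) = sqrt(-1/13 + 8) = sqrt(103/13) = sqrt(1339)/13 ≈ 2.8148)
t = -8 + 17*sqrt(1339)/13 (t = -3 + ((sqrt(1339)/13)*17 - 5) = -3 + (17*sqrt(1339)/13 - 5) = -3 + (-5 + 17*sqrt(1339)/13) = -8 + 17*sqrt(1339)/13 ≈ 39.852)
4*t = 4*(-8 + 17*sqrt(1339)/13) = -32 + 68*sqrt(1339)/13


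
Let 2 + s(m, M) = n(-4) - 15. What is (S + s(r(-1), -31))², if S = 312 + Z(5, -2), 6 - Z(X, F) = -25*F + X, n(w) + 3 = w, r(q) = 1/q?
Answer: 57121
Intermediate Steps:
n(w) = -3 + w
Z(X, F) = 6 - X + 25*F (Z(X, F) = 6 - (-25*F + X) = 6 - (X - 25*F) = 6 + (-X + 25*F) = 6 - X + 25*F)
s(m, M) = -24 (s(m, M) = -2 + ((-3 - 4) - 15) = -2 + (-7 - 15) = -2 - 22 = -24)
S = 263 (S = 312 + (6 - 1*5 + 25*(-2)) = 312 + (6 - 5 - 50) = 312 - 49 = 263)
(S + s(r(-1), -31))² = (263 - 24)² = 239² = 57121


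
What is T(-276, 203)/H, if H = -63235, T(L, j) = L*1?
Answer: 276/63235 ≈ 0.0043647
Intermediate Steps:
T(L, j) = L
T(-276, 203)/H = -276/(-63235) = -276*(-1/63235) = 276/63235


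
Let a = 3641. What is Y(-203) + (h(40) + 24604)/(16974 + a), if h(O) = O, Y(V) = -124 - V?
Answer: 1653229/20615 ≈ 80.195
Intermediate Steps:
Y(-203) + (h(40) + 24604)/(16974 + a) = (-124 - 1*(-203)) + (40 + 24604)/(16974 + 3641) = (-124 + 203) + 24644/20615 = 79 + 24644*(1/20615) = 79 + 24644/20615 = 1653229/20615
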